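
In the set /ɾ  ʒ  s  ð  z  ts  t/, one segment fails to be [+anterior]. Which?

/ʒ/ is the voiced postalveolar fricative, which is [-anterior]; the rest — /ts, ɾ, s, t, ð, z/ — are [+anterior].

ʒ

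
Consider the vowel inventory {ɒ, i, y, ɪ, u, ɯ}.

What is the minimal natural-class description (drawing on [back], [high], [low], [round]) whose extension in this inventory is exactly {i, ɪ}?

[−back, −round]

The class [−back], [−round] has exactly /i, ɪ/ as its extension in this inventory. No smaller conjunction from the listed features achieves this: [−round] alone would also admit /ɯ/; [−back] alone would also admit /y/; and checking the remaining single features turns up none with this extension.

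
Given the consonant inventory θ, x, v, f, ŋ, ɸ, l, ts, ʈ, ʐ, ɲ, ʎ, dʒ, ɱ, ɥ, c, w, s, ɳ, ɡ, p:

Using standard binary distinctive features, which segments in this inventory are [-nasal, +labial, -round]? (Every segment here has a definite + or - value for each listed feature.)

v, f, ɸ, p

The [-nasal] segments are /θ, x, v, f, ɸ, l, ts, ʈ, ʐ, ʎ, dʒ, ɥ, c, w, s, ɡ, p/.
Then [+labial] gives /v, f, ɸ, ɥ, w, p/.
Among these, [-round] leaves /v, f, ɸ, p/.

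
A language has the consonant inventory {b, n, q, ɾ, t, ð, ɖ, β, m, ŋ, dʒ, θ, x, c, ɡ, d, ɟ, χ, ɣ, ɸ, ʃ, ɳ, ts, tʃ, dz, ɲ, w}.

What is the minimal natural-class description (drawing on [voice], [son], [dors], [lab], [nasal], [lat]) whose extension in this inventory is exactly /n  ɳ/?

Every target segment is [+nasal], [-labial], [-dorsal]; each remaining inventory member fails at least one of these. Each conjunct is needed — [-labial, -dorsal] alone would also admit /ɾ, t, ð, ɖ, …/; [+nasal, -dorsal] alone would also admit /m/; [+nasal, -labial] alone would also admit /ŋ, ɲ/ — and no other combination of two listed features has exactly this extension, so three is the minimum.

[+nasal, -lab, -dors]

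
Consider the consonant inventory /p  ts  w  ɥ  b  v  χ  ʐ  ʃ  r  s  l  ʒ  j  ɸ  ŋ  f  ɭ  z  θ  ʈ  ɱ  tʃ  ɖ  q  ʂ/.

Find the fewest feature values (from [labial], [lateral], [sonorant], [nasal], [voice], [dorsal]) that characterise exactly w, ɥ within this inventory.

Every target segment is [+labial], [+dorsal]; each remaining inventory member fails at least one of these. Each conjunct is needed — [+dorsal] alone would also admit /χ, j, ŋ, q/; [+labial] alone would also admit /p, b, v, ɸ, …/ — and no other single listed feature has exactly this extension, so two is the minimum.

[+labial, +dorsal]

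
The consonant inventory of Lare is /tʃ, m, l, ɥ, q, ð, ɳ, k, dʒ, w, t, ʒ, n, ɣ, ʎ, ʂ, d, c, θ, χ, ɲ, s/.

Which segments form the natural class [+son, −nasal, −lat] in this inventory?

Checking each segment against [+sonorant], [−nasal], [−lateral]: /ɥ/ (labial-palatal glide), /w/ (labial-velar glide) satisfy every feature; every other segment in the inventory fails at least one.

ɥ, w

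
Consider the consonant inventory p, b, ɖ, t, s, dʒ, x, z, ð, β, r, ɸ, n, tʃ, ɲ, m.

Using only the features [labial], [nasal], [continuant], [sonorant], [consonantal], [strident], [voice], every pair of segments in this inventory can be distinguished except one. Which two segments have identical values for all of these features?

ɲ, n

On the given features, /ɲ/ and /n/ have an identical profile: [−labial], [+nasal], [−continuant], [+sonorant], [+consonantal], [−strident], [+voice]. No other two segments in the inventory coincide on all 7 features. (They do differ in [dorsal], which is not among the given features.)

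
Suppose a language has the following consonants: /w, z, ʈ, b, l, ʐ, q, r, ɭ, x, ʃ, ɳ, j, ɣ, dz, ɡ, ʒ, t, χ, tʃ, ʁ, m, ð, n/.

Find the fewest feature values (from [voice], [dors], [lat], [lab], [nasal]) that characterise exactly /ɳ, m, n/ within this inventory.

[+nasal]

Every target segment is [+nasal] and no other inventory member is, so one feature is enough.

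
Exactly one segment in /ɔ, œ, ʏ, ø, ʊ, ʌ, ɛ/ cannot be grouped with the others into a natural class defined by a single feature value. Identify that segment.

/ɛ, ʌ, ɔ, œ, ʊ, ʏ/ are all [-tense], but /ø/ (mid front rounded tense vowel) is [+tense]. No other single segment can be removed to leave a set sharing one feature value that the removed segment lacks, so /ø/ is the odd one out.

ø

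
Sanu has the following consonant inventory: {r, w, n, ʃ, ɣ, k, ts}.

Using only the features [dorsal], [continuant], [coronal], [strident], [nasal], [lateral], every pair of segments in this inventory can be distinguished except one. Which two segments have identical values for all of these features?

ɣ, w

Both /ɣ/ and /w/ are [+dorsal], [+continuant], [−coronal], [−strident], [−nasal], [−lateral]. Since the list omits [sonorant], [labial] and [round] — which do distinguish the voiced velar fricative from the labial-velar glide — this pair collapses; all other pairs remain distinct.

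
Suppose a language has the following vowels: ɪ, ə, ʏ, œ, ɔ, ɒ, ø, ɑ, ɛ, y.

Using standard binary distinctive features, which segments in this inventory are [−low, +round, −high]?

œ, ɔ, ø

Checking each segment against [−low], [+round], [−high]: /œ/ (mid front rounded lax vowel), /ɔ/ (mid back rounded lax vowel), /ø/ (mid front rounded tense vowel) satisfy every feature; every other segment in the inventory fails at least one.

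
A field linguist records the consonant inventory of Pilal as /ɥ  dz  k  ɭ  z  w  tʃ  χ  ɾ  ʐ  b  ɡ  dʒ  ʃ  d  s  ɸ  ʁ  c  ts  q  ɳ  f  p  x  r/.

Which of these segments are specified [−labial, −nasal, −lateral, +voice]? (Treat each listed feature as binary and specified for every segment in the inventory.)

dz, z, ɾ, ʐ, ɡ, dʒ, d, ʁ, r

Checking each segment against [−labial], [−nasal], [−lateral], [+voice]: /dz/ (voiced alveolar affricate), /z/ (voiced alveolar fricative), /ɾ/ (alveolar tap), /ʐ/ (voiced retroflex fricative), /ɡ/ (voiced velar stop), /dʒ/ (voiced postalveolar affricate), among others, satisfy every feature; every other segment in the inventory fails at least one.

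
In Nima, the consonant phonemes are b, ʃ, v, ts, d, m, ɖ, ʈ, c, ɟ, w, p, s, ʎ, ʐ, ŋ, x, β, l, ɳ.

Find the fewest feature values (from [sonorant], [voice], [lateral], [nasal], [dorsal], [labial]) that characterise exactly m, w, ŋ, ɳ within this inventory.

Every target segment is [+sonorant], [−lateral]; each remaining inventory member fails at least one of these. Each conjunct is needed — [−lateral] alone would also admit /b, ʃ, v, ts, …/; [+sonorant] alone would also admit /ʎ, l/ — and no other single listed feature has exactly this extension, so two is the minimum.

[+sonorant, −lateral]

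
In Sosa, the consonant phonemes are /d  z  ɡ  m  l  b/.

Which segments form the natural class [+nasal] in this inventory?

The [+nasal] segments here are /m/; the remaining /d, z, ɡ, l, b/ are [-nasal].

m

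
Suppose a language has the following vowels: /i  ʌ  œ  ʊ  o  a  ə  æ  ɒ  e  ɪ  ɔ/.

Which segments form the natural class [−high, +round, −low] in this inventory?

œ, o, ɔ

Checking each segment against [−high], [+round], [−low]: /œ/ (mid front rounded lax vowel), /o/ (mid back rounded tense vowel), /ɔ/ (mid back rounded lax vowel) satisfy every feature; every other segment in the inventory fails at least one.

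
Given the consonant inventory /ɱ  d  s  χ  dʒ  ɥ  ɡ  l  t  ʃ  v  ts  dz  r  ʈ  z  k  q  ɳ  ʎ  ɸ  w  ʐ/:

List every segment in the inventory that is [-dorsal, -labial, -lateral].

The [-dorsal] segments are /ɱ, d, s, dʒ, l, t, ʃ, v, ts, dz, r, ʈ, z, ɳ, ɸ, ʐ/.
Then [-labial] gives /d, s, dʒ, l, t, ʃ, ts, dz, r, ʈ, z, ɳ, ʐ/.
Among these, [-lateral] leaves /d, s, dʒ, t, ʃ, ts, dz, r, ʈ, z, ɳ, ʐ/.

d, s, dʒ, t, ʃ, ts, dz, r, ʈ, z, ɳ, ʐ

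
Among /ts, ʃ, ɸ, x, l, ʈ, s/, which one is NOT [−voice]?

/l/ is the alveolar lateral approximant, which is [+voice]; the rest — /ɸ, ʃ, x, s, ts, ʈ/ — are [−voice].

l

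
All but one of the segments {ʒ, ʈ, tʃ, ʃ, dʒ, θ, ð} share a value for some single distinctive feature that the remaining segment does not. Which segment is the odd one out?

/ʒ, tʃ, ð, dʒ, θ, ʃ/ are all [+distributed], but /ʈ/ (voiceless retroflex stop) is [−distributed]. No other single segment can be removed to leave a set sharing one feature value that the removed segment lacks, so /ʈ/ is the odd one out.

ʈ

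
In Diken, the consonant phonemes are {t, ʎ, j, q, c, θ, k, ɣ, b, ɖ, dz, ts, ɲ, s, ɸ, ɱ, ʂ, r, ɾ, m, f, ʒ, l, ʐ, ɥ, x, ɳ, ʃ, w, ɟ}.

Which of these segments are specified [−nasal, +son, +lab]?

ɥ, w

Checking each segment against [−nasal], [+sonorant], [+labial]: /ɥ/ (labial-palatal glide), /w/ (labial-velar glide) satisfy every feature; every other segment in the inventory fails at least one.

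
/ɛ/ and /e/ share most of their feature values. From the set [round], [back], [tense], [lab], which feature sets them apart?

/ɛ/ is the mid front unrounded lax vowel and /e/ is the mid front unrounded tense vowel. Both are [-round], [-back], [-labial]. /ɛ/ is [-tense] while /e/ is [+tense], so the distinguishing feature is [tense].

[tense]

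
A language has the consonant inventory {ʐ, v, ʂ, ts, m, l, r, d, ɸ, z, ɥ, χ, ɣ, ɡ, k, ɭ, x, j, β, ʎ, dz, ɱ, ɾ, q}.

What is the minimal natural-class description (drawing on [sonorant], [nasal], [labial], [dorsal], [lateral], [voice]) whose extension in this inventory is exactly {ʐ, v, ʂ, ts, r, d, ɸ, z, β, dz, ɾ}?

The class [−nasal], [−lateral], [−dorsal] has exactly /ʐ, v, ʂ, ts, r, d, ɸ, z, β, dz, ɾ/ as its extension in this inventory. No smaller conjunction from the listed features achieves this: [−lateral, −dorsal] alone would also admit /m, ɱ/; [−nasal, −dorsal] alone would also admit /l, ɭ/; [−nasal, −lateral] alone would also admit /ɥ, χ, ɣ, ɡ, …/; and checking the remaining two-feature bundles turns up none with this extension.

[−nasal, −lateral, −dorsal]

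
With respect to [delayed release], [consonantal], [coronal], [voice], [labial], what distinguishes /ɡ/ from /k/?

[voice]

/ɡ/ (voiced velar stop) and /k/ (voiceless velar stop) agree on [−delayed release], [+consonantal], [−coronal], [−labial]. They differ on [voice] (/ɡ/ [+], /k/ [−]).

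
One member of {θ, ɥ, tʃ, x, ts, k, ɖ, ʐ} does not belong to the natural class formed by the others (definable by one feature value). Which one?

/ʐ, x, ts, ɖ, tʃ, θ, k/ are all [−sonorant], but /ɥ/ (labial-palatal glide) is [+sonorant]. No other single segment can be removed to leave a set sharing one feature value that the removed segment lacks, so /ɥ/ is the odd one out.

ɥ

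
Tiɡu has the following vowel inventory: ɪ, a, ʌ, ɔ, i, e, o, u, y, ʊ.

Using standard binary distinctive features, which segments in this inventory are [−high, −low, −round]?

ʌ, e

Eliminate segments failing any feature: /ɪ, i, u, y, ʊ/ are [+high]; /a/ is [+low]; /ɔ, o/ are [+round]. The remaining /ʌ, e/ satisfy [−high], [−low], [−round].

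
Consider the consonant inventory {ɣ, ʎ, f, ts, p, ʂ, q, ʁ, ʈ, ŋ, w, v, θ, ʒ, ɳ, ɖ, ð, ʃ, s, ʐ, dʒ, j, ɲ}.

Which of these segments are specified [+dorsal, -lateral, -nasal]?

Checking each segment against [+dorsal], [-lateral], [-nasal]: /ɣ/ (voiced velar fricative), /q/ (voiceless uvular stop), /ʁ/ (voiced uvular fricative), /w/ (labial-velar glide), /j/ (palatal glide) satisfy every feature; every other segment in the inventory fails at least one.

ɣ, q, ʁ, w, j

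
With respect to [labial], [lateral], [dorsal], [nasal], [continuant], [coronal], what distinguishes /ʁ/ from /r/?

[coronal], [dorsal]

/ʁ/ is the voiced uvular fricative and /r/ is the alveolar trill. Both are [-labial], [-lateral], [-nasal], [+continuant]. /ʁ/ is [-coronal] while /r/ is [+coronal]; /ʁ/ is [+dorsal] while /r/ is [-dorsal], so the distinguishing features are [coronal], [dorsal].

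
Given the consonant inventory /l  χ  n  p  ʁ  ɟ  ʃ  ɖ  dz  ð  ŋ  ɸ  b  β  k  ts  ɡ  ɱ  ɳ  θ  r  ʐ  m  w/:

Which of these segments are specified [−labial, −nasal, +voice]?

Eliminate segments failing any feature: /χ, ʃ, k, ts, θ/ are [−voice]; /n, ŋ, ɳ/ are [+nasal]; /p, ɸ, b, β, ɱ, m, w/ are [+labial]. The remaining /l, ʁ, ɟ, ɖ, dz, ð, ɡ, r, ʐ/ satisfy [−labial], [−nasal], [+voice].

l, ʁ, ɟ, ɖ, dz, ð, ɡ, r, ʐ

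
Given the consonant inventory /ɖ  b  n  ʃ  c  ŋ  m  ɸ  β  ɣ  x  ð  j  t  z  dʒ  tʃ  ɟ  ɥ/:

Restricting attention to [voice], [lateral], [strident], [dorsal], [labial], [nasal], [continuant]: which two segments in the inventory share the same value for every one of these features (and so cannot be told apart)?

Both /j/ and /ɣ/ are [+voice], [−lateral], [−strident], [+dorsal], [−labial], [−nasal], [+continuant]. Since the list omits [sonorant] and [back] — which do distinguish the palatal glide from the voiced velar fricative — this pair collapses; all other pairs remain distinct.

j, ɣ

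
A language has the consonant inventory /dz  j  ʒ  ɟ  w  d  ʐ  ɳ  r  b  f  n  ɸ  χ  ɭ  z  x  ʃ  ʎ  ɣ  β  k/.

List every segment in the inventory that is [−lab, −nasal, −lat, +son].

Eliminate segments failing any feature: /dz, ʒ, ɟ, d, ʐ, χ, z, x, ʃ, ɣ, k/ are [−sonorant]; /w, b, f, ɸ, β/ are [+labial]; /ɳ, n/ are [+nasal]; /ɭ, ʎ/ are [+lateral]. The remaining /j, r/ satisfy [−labial], [−nasal], [−lateral], [+sonorant].

j, r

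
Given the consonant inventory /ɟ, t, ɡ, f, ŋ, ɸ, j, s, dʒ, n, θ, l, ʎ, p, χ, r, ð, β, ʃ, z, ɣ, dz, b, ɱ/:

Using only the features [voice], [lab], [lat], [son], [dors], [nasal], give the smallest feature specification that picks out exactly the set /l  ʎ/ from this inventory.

/l, ʎ/ are exactly the [+lateral] segments in the inventory, so a single feature suffices.

[+lat]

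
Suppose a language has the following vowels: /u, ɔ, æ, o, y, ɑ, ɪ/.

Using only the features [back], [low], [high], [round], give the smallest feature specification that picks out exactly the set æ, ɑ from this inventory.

Every target segment is [+low] and no other inventory member is, so one feature is enough.

[+low]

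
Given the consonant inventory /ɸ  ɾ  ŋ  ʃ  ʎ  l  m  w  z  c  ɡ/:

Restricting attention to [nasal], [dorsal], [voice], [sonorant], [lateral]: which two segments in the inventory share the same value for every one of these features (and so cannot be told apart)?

Both /ɸ/ and /ʃ/ are [-nasal], [-dorsal], [-voice], [-sonorant], [-lateral]. Since the list omits [strident], [labial] and [coronal] — which do distinguish the voiceless bilabial fricative from the voiceless postalveolar fricative — this pair collapses; all other pairs remain distinct.

ɸ, ʃ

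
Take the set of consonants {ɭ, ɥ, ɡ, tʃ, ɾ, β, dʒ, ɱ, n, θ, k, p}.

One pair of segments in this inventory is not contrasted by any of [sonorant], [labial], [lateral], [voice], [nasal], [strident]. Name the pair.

/k/ (voiceless velar stop) and /θ/ (voiceless dental fricative) are both [−sonorant], [−labial], [−lateral], [−voice], [−nasal], [−strident], so none of the listed features separates them. (They do differ in [continuant], [coronal] and [dorsal], which are not among the given features.) Every other pair in the inventory differs on at least one listed feature.

k, θ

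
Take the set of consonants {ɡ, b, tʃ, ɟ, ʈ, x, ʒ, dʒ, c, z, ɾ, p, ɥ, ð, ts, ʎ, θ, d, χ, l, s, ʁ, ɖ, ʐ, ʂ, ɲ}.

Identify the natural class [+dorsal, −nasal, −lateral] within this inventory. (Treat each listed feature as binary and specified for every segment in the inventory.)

Eliminate segments failing any feature: /b, tʃ, ʈ, ʒ, dʒ, z, ɾ, p, ð, ts, θ, d, l, s, ɖ, ʐ, ʂ/ are [−dorsal]; /ʎ/ is [+lateral]; /ɲ/ is [+nasal]. The remaining /ɡ, ɟ, x, c, ɥ, χ, ʁ/ satisfy [+dorsal], [−nasal], [−lateral].

ɡ, ɟ, x, c, ɥ, χ, ʁ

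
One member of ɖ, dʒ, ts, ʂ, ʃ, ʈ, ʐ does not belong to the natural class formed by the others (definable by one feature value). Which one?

[anterior] groups all but one: /dʒ, ʂ, ʃ, ɖ, ʐ, ʈ/ share [−anterior] while /ts/ (voiceless alveolar affricate) alone is [+anterior]. Removing any other segment would not leave a single-feature class that excludes it.

ts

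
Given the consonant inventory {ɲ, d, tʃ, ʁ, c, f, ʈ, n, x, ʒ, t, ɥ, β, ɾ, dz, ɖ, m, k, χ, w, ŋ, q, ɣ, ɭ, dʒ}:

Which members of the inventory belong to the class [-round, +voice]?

Eliminate segments failing any feature: /tʃ, c, f, ʈ, x, t, k, χ, q/ are [-voice]; /ɥ, w/ are [+round]. The remaining /ɲ, d, ʁ, n, ʒ, β, ɾ, dz, ɖ, m, ŋ, ɣ, ɭ, dʒ/ satisfy [-round], [+voice].

ɲ, d, ʁ, n, ʒ, β, ɾ, dz, ɖ, m, ŋ, ɣ, ɭ, dʒ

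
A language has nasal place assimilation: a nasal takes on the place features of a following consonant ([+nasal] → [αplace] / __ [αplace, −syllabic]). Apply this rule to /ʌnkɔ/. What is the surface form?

The only nasal preceding a consonant is /n/ before /k/. /k/ is [+dorsal], so /n/ → /ŋ/, giving [ʌŋkɔ].

[ʌŋkɔ]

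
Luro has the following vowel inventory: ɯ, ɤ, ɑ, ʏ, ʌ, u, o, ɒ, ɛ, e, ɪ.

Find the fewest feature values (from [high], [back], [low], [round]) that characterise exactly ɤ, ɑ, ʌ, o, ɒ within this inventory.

The class [-high], [+back] has exactly /ɤ, ɑ, ʌ, o, ɒ/ as its extension in this inventory. No smaller conjunction from the listed features achieves this: [+back] alone would also admit /ɯ, u/; [-high] alone would also admit /ɛ, e/; and checking the remaining single features turns up none with this extension.

[-high, +back]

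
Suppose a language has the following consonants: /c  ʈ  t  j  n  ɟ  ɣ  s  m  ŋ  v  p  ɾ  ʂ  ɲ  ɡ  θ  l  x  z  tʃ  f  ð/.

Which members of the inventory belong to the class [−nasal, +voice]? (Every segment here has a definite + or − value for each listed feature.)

Among the inventory, the [−nasal] segments are /c, ʈ, t, j, ɟ, ɣ, s, v, p, ɾ, ʂ, ɡ, θ, l, x, z, tʃ, f, ð/.
Then [+voice] leaves /j, ɟ, ɣ, v, ɾ, ɡ, l, z, ð/.

j, ɟ, ɣ, v, ɾ, ɡ, l, z, ð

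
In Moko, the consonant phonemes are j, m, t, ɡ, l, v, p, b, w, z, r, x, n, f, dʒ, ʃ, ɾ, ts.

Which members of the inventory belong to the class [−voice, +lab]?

p, f

Among the inventory, the [−voice] segments are /t, p, x, f, ʃ, ts/.
Intersecting with [+labial] leaves /p, f/.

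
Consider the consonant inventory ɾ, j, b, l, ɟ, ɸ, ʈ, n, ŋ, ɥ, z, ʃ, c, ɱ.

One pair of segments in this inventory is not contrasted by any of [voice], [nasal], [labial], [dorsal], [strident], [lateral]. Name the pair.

ɟ, j

Both /ɟ/ and /j/ are [+voice], [−nasal], [−labial], [+dorsal], [−strident], [−lateral]. Since the list omits [sonorant] and [continuant] — which do distinguish the voiced palatal stop from the palatal glide — this pair collapses; all other pairs remain distinct.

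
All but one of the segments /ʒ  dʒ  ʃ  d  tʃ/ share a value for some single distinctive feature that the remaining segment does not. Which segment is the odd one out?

d

The remaining segments after removing /d/ share [−anterior]; /d/ (voiced alveolar stop) is [+anterior]. For every other candidate removal, the leftover set fails to share any single feature value that the removed segment lacks.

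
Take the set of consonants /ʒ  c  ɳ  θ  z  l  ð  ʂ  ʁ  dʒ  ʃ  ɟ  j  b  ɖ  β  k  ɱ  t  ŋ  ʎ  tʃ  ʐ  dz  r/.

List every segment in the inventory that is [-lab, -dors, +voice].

Checking each segment against [-labial], [-dorsal], [+voice]: /ʒ/ (voiced postalveolar fricative), /ɳ/ (retroflex nasal), /z/ (voiced alveolar fricative), /l/ (alveolar lateral approximant), /ð/ (voiced dental fricative), /dʒ/ (voiced postalveolar affricate), among others, satisfy every feature; every other segment in the inventory fails at least one.

ʒ, ɳ, z, l, ð, dʒ, ɖ, ʐ, dz, r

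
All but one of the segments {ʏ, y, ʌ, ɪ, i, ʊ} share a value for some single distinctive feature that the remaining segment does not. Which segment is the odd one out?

The remaining segments after removing /ʌ/ share [+high]; /ʌ/ (mid back unrounded lax vowel) is [-high]. For every other candidate removal, the leftover set fails to share any single feature value that the removed segment lacks.

ʌ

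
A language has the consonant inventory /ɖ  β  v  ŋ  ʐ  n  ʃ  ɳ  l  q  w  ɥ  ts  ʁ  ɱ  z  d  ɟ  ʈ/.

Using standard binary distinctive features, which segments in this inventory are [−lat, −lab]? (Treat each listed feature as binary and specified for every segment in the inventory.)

ɖ, ŋ, ʐ, n, ʃ, ɳ, q, ts, ʁ, z, d, ɟ, ʈ

First, the [−lateral] segments are /ɖ, β, v, ŋ, ʐ, n, ʃ, ɳ, q, w, ɥ, ts, ʁ, ɱ, z, d, ɟ, ʈ/.
Intersecting with [−labial] leaves /ɖ, ŋ, ʐ, n, ʃ, ɳ, q, ts, ʁ, z, d, ɟ, ʈ/.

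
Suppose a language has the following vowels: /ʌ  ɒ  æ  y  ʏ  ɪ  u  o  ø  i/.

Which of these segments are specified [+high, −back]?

The [+high] segments are /y, ʏ, ɪ, u, i/.
Of those, [−back] leaves /y, ʏ, ɪ, i/.

y, ʏ, ɪ, i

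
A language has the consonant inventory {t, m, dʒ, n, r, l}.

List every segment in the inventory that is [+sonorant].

m, n, r, l

The feature [sonorant] marks segments produced without turbulent airflow (nasals, liquids, glides, vowels). In this inventory /m, n, r, l/ have that property, so they are [+sonorant]; /t, dʒ/ are [-sonorant].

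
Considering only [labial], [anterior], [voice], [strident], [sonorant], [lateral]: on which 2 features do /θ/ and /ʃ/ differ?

/θ/ is the voiceless dental fricative and /ʃ/ is the voiceless postalveolar fricative. Both are [−labial], [−voice], [−sonorant], [−lateral]. /θ/ is [−strident] while /ʃ/ is [+strident]; /θ/ is [+anterior] while /ʃ/ is [−anterior], so the distinguishing features are [strident], [anterior].

[strident], [anterior]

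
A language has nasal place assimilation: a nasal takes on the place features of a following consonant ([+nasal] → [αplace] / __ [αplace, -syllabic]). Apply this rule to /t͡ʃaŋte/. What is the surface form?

/ŋ/ sits before the [+coronal] consonant /t/, so it takes on [+coronal] and surfaces as /n/. The rest of the form is unaffected: [t͡ʃante].

[t͡ʃante]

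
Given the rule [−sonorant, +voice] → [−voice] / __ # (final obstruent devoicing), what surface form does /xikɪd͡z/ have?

[xikɪt͡s]

Only the final segment /d͡z/ is both word-final and matches the structural description. It is a voiced alveolar affricate, so [−sonorant, +voice] holds; changing it to [−voice] with all other features held fixed yields /t͡s/ (voiceless alveolar affricate). No other segment meets both the structural description and the environment, so the output is [xikɪt͡s].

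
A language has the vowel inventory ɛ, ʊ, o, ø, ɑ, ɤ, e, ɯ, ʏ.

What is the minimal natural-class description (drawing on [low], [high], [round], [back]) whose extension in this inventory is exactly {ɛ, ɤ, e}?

[−high, −low, −round]

/ɛ, ɤ, e/ are all [−high], [−low], [−round], and no other segment in the inventory matches all three values. Dropping any one of them over-generates: [−low, −round] alone would also admit /ɯ/; [−high, −round] alone would also admit /ɑ/; [−high, −low] alone would also admit /o, ø/. No other combination of two listed features picks out exactly this set either, so fewer than three features will not do.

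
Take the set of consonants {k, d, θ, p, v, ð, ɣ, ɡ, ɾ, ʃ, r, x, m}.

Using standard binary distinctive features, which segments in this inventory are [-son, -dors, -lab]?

The [-sonorant] segments are /k, d, θ, p, v, ð, ɣ, ɡ, ʃ, x/.
Of those, [-dorsal] gives /d, θ, p, v, ð, ʃ/.
Among these, [-labial] leaves /d, θ, ð, ʃ/.

d, θ, ð, ʃ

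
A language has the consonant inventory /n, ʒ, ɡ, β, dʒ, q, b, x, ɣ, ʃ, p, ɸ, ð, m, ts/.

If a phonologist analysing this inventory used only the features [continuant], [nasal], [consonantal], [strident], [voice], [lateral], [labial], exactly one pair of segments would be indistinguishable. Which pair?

ð, ɣ

On the given features, /ð/ and /ɣ/ have an identical profile: [+continuant], [-nasal], [+consonantal], [-strident], [+voice], [-lateral], [-labial]. No other two segments in the inventory coincide on all 7 features. (They do differ in [coronal] and [dorsal], which are not among the given features.)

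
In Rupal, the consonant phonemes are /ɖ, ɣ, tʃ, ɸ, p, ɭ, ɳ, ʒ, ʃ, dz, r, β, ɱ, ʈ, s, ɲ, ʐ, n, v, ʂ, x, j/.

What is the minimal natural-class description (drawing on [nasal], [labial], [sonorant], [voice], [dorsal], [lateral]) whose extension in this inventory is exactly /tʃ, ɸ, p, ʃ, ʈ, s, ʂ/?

Every target segment is [−voice], [−dorsal]; each remaining inventory member fails at least one of these. Each conjunct is needed — [−dorsal] alone would also admit /ɖ, ɭ, ɳ, ʒ, …/; [−voice] alone would also admit /x/ — and no other single listed feature has exactly this extension, so two is the minimum.

[−voice, −dorsal]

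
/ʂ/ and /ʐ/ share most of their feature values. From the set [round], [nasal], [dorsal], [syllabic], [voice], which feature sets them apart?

The two segments share [−round], [−nasal], [−dorsal], [−syllabic]. The only feature from the list on which they differ: /ʂ/ is [−voice] while /ʐ/ is [+voice].

[voice]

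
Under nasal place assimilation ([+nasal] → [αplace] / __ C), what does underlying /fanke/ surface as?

The only nasal preceding a consonant is /n/ before /k/. /k/ is [+dorsal], so /n/ → /ŋ/, giving [faŋke].

[faŋke]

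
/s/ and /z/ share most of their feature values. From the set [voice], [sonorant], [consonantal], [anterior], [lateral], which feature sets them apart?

[voice]

The two segments share [−sonorant], [+consonantal], [+anterior], [−lateral]. The only feature from the list on which they differ: /s/ is [−voice] while /z/ is [+voice].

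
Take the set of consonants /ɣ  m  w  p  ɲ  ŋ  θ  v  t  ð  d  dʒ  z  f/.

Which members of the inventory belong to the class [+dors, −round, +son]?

ɲ, ŋ

Eliminate segments failing any feature: /ɣ/ is [−sonorant]; /m, p, θ, v, t, ð, d, dʒ, z, f/ are [−dorsal]; /w/ is [+round]. The remaining /ɲ, ŋ/ satisfy [+dorsal], [−round], [+sonorant].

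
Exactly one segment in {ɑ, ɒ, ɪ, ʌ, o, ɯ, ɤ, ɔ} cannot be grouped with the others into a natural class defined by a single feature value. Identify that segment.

ɪ

The remaining segments after removing /ɪ/ share [+back]; /ɪ/ (high front unrounded lax vowel) is [−back]. For every other candidate removal, the leftover set fails to share any single feature value that the removed segment lacks.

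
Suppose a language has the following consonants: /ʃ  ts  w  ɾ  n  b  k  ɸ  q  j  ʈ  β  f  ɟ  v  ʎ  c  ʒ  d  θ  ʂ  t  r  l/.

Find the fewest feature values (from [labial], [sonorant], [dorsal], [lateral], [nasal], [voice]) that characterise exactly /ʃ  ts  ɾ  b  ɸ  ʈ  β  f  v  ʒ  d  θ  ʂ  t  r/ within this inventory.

The class [-nasal], [-lateral], [-dorsal] has exactly /ʃ, ts, ɾ, b, ɸ, ʈ, β, f, v, ʒ, d, θ, ʂ, t, r/ as its extension in this inventory. No smaller conjunction from the listed features achieves this: [-lateral, -dorsal] alone would also admit /n/; [-nasal, -dorsal] alone would also admit /l/; [-nasal, -lateral] alone would also admit /w, k, q, j, …/; and checking the remaining two-feature bundles turns up none with this extension.

[-nasal, -lateral, -dorsal]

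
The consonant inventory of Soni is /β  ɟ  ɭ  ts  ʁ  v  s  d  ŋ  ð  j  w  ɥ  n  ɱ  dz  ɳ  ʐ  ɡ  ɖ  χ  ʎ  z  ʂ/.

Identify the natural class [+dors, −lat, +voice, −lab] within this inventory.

ɟ, ʁ, ŋ, j, ɡ

Eliminate segments failing any feature: /β, ɭ, ts, v, s, d, ð, n, ɱ, dz, ɳ, ʐ, ɖ, z, ʂ/ are [−dorsal]; /w, ɥ/ are [+labial]; /χ/ is [−voice]; /ʎ/ is [+lateral]. The remaining /ɟ, ʁ, ŋ, j, ɡ/ satisfy [+dorsal], [−lateral], [+voice], [−labial].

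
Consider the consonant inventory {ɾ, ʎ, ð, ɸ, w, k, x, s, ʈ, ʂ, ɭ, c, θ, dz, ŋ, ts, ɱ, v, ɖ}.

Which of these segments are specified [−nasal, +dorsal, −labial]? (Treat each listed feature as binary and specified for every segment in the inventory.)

Checking each segment against [−nasal], [+dorsal], [−labial]: /ʎ/ (palatal lateral approximant), /k/ (voiceless velar stop), /x/ (voiceless velar fricative), /c/ (voiceless palatal stop) satisfy every feature; every other segment in the inventory fails at least one.

ʎ, k, x, c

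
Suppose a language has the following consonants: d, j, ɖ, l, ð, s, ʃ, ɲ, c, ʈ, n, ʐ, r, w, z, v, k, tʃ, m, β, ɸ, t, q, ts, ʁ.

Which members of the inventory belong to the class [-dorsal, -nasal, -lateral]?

d, ɖ, ð, s, ʃ, ʈ, ʐ, r, z, v, tʃ, β, ɸ, t, ts

Checking each segment against [-dorsal], [-nasal], [-lateral]: /d/ (voiced alveolar stop), /ɖ/ (voiced retroflex stop), /ð/ (voiced dental fricative), /s/ (voiceless alveolar fricative), /ʃ/ (voiceless postalveolar fricative), /ʈ/ (voiceless retroflex stop), among others, satisfy every feature; every other segment in the inventory fails at least one.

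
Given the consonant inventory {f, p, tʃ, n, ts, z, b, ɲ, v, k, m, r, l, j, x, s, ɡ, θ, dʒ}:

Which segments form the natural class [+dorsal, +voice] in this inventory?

The [+dorsal] segments are /ɲ, k, j, x, ɡ/.
Among these, [+voice] leaves /ɲ, j, ɡ/.

ɲ, j, ɡ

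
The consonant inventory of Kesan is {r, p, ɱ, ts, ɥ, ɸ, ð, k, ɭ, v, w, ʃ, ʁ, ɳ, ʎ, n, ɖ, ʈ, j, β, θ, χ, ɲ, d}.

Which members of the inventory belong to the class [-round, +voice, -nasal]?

Eliminate segments failing any feature: /p, ts, ɸ, k, ʃ, ʈ, θ, χ/ are [-voice]; /ɱ, ɳ, n, ɲ/ are [+nasal]; /ɥ, w/ are [+round]. The remaining /r, ð, ɭ, v, ʁ, ʎ, ɖ, j, β, d/ satisfy [-round], [+voice], [-nasal].

r, ð, ɭ, v, ʁ, ʎ, ɖ, j, β, d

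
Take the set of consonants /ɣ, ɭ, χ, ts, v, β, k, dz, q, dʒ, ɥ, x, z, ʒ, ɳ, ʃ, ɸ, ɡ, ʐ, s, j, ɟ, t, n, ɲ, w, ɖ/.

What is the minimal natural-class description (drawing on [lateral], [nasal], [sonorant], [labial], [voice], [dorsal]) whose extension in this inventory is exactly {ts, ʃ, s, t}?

[-voice, -labial, -dorsal]

The class [-voice], [-labial], [-dorsal] has exactly /ts, ʃ, s, t/ as its extension in this inventory. No smaller conjunction from the listed features achieves this: [-labial, -dorsal] alone would also admit /ɭ, dz, dʒ, z, …/; [-voice, -dorsal] alone would also admit /ɸ/; [-voice, -labial] alone would also admit /χ, k, q, x/; and checking the remaining two-feature bundles turns up none with this extension.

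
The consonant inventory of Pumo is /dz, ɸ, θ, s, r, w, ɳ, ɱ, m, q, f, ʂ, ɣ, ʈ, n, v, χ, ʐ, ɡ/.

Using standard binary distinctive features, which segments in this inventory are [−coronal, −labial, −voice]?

q, χ

Checking each segment against [−coronal], [−labial], [−voice]: /q/ (voiceless uvular stop), /χ/ (voiceless uvular fricative) satisfy every feature; every other segment in the inventory fails at least one.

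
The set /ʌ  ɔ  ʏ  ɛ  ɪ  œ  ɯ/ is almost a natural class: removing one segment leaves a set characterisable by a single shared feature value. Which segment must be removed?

/ɔ, ɛ, ʌ, ɪ, œ, ʏ/ are all [-tense], but /ɯ/ (high back unrounded vowel) is [+tense]. No other single segment can be removed to leave a set sharing one feature value that the removed segment lacks, so /ɯ/ is the odd one out.

ɯ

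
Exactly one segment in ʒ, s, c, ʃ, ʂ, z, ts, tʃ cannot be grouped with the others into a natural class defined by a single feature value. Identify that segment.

c

The remaining segments after removing /c/ share [+strident]; /c/ (voiceless palatal stop) is [−strident]. For every other candidate removal, the leftover set fails to share any single feature value that the removed segment lacks.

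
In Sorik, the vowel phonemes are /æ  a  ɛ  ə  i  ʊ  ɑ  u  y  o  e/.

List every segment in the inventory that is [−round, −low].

First, the [−round] segments are /æ, a, ɛ, ə, i, ɑ, e/.
Then [−low] leaves /ɛ, ə, i, e/.

ɛ, ə, i, e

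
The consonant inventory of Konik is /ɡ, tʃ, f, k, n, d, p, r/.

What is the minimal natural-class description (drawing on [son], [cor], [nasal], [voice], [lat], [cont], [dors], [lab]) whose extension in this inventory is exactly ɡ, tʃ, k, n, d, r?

[-lab]

Every target segment is [-labial] and no other inventory member is, so one feature is enough.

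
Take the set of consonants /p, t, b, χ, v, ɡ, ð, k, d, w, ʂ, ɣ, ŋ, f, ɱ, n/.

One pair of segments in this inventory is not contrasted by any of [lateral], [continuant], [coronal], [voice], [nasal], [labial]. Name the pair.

/v/ (voiced labiodental fricative) and /w/ (labial-velar glide) are both [−lateral], [+continuant], [−coronal], [+voice], [−nasal], [+labial], so none of the listed features separates them. (They do differ in [sonorant], [round] and [dorsal], which are not among the given features.) Every other pair in the inventory differs on at least one listed feature.

v, w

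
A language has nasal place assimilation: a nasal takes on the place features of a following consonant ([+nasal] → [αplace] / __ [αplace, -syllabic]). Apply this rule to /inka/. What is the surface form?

[iŋka]

The only nasal preceding a consonant is /n/ before /k/. /k/ is [+dorsal], so /n/ → /ŋ/, giving [iŋka].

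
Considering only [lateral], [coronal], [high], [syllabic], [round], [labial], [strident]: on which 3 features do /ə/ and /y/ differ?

The two segments share [−lateral], [−coronal], [+syllabic], [−strident]. The only features from the list on which they differ: /ə/ is [−labial] while /y/ is [+labial]; /ə/ is [−round] while /y/ is [+round]; /ə/ is [−high] while /y/ is [+high].

[labial], [round], [high]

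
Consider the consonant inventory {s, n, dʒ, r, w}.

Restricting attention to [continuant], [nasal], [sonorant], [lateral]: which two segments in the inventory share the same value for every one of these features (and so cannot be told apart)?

Both /w/ and /r/ are [+continuant], [−nasal], [+sonorant], [−lateral]. Since the list omits [labial], [round], [coronal] and [dorsal] — which do distinguish the labial-velar glide from the alveolar trill — this pair collapses; all other pairs remain distinct.

w, r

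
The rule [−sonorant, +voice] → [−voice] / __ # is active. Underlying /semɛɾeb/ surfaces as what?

Only the final segment /b/ is both word-final and matches the structural description. It is a voiced bilabial stop, so [−sonorant, +voice] holds; changing it to [−voice] with all other features held fixed yields /p/ (voiceless bilabial stop). No other segment meets both the structural description and the environment, so the output is [semɛɾep].

[semɛɾep]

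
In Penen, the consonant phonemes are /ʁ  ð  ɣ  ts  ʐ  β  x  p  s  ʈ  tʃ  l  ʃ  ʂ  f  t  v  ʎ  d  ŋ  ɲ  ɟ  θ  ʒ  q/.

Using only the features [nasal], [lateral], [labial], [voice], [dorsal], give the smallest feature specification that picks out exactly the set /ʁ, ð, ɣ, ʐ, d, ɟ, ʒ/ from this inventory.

The class [+voice], [−nasal], [−lateral], [−labial] has exactly /ʁ, ð, ɣ, ʐ, d, ɟ, ʒ/ as its extension in this inventory. No smaller conjunction from the listed features achieves this: [−nasal, −lateral, −labial] alone would also admit /ts, x, s, ʈ, …/; [+voice, −lateral, −labial] alone would also admit /ŋ, ɲ/; [+voice, −nasal, −labial] alone would also admit /l, ʎ/; [+voice, −nasal, −lateral] alone would also admit /β, v/; and checking the remaining three-feature bundles turns up none with this extension.

[+voice, −nasal, −lateral, −labial]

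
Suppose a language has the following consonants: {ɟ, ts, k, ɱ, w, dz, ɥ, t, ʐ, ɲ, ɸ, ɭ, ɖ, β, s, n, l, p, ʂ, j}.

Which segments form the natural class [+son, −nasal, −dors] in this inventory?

Eliminate segments failing any feature: /ɟ, ts, k, dz, t, ʐ, ɸ, ɖ, β, s, p, ʂ/ are [−sonorant]; /ɱ, ɲ, n/ are [+nasal]; /w, ɥ, j/ are [+dorsal]. The remaining /ɭ, l/ satisfy [+sonorant], [−nasal], [−dorsal].

ɭ, l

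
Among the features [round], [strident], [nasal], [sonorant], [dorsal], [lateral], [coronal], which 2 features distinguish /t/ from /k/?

[coronal], [dorsal]

/t/ (voiceless alveolar stop) and /k/ (voiceless velar stop) agree on [−round], [−strident], [−nasal], [−sonorant], [−lateral]. They differ on [coronal] (/t/ [+], /k/ [−]), [dorsal] (/t/ [−], /k/ [+]).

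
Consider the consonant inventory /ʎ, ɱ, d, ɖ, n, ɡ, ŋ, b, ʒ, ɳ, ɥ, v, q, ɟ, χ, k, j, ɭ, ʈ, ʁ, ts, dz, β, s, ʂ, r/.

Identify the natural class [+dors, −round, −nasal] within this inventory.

ʎ, ɡ, q, ɟ, χ, k, j, ʁ

Eliminate segments failing any feature: /ɱ, d, ɖ, n, b, ʒ, ɳ, v, ɭ, ʈ, ts, dz, β, s, ʂ, r/ are [−dorsal]; /ŋ/ is [+nasal]; /ɥ/ is [+round]. The remaining /ʎ, ɡ, q, ɟ, χ, k, j, ʁ/ satisfy [+dorsal], [−round], [−nasal].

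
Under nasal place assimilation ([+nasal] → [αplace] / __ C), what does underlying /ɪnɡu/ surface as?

/n/ sits before the [+dorsal] consonant /ɡ/, so it takes on [+dorsal] and surfaces as /ŋ/. The rest of the form is unaffected: [ɪŋɡu].

[ɪŋɡu]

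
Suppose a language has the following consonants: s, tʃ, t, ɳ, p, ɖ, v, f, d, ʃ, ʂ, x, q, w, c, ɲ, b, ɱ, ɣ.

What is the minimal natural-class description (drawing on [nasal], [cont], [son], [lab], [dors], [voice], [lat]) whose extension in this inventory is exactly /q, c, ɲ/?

[−cont, +dors]

The class [−continuant], [+dorsal] has exactly /q, c, ɲ/ as its extension in this inventory. No smaller conjunction from the listed features achieves this: [+dorsal] alone would also admit /x, w, ɣ/; [−continuant] alone would also admit /tʃ, t, ɳ, p, …/; and checking the remaining single features turns up none with this extension.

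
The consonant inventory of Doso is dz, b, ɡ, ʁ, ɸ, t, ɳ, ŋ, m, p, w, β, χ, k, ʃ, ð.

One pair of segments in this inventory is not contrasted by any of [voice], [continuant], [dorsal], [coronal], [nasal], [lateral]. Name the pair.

w, ʁ

On the given features, /w/ and /ʁ/ have an identical profile: [+voice], [+continuant], [+dorsal], [-coronal], [-nasal], [-lateral]. No other two segments in the inventory coincide on all 6 features. (They do differ in [labial], [round] and [high], which are not among the given features.)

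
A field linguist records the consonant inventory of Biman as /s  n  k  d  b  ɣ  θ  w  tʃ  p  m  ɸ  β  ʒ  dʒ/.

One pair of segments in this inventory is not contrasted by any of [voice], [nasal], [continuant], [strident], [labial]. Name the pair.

/β/ (voiced bilabial fricative) and /w/ (labial-velar glide) are both [+voice], [−nasal], [+continuant], [−strident], [+labial], so none of the listed features separates them. (They do differ in [sonorant], [round] and [dorsal], which are not among the given features.) Every other pair in the inventory differs on at least one listed feature.

β, w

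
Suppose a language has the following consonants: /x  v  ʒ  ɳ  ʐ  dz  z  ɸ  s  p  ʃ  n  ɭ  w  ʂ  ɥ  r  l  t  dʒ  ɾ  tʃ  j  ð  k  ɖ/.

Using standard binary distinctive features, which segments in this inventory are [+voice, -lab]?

ʒ, ɳ, ʐ, dz, z, n, ɭ, r, l, dʒ, ɾ, j, ð, ɖ

First, the [+voice] segments are /v, ʒ, ɳ, ʐ, dz, z, n, ɭ, w, ɥ, r, l, dʒ, ɾ, j, ð, ɖ/.
Intersecting with [-labial] leaves /ʒ, ɳ, ʐ, dz, z, n, ɭ, r, l, dʒ, ɾ, j, ð, ɖ/.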